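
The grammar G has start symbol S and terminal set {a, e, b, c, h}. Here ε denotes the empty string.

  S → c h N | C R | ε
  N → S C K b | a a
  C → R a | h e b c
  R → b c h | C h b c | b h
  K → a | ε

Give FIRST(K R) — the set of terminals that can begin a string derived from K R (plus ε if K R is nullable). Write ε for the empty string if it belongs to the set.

FIRST(K) = {ε, a}
FIRST(S) = {ε, b, c, h}  (via C R)
FIRST(N) = {a, b, c, h}  (via S C K b)
FIRST(C) = {b, h}  (via R a)
FIRST(R) = {b, h}  (via C h b c)
FIRST(K R): take FIRST of each symbol in turn, carrying on past any symbol whose FIRST contains ε; result {a, b, h}.

{a, b, h}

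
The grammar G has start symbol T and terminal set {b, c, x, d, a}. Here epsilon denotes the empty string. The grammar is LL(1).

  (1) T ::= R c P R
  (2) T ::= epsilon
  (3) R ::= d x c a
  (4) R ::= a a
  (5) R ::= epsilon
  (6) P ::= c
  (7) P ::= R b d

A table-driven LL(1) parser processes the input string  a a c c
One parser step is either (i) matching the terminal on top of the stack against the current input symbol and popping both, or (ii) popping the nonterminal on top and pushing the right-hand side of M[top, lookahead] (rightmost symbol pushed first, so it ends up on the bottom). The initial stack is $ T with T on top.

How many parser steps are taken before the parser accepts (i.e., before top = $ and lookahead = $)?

     Stack        Input      Action
  1  $ T          a a c c $  expand T ::= R c P R
  2  $ R P c R    a a c c $  expand R ::= a a
  3  $ R P c a a  a a c c $  match a
  4  $ R P c a    a c c $    match a
  5  $ R P c      c c $      match c
  6  $ R P        c $        expand P ::= c
  7  $ R c        c $        match c
  8  $ R          $          expand R ::= epsilon
Accept reached after 8 steps.

8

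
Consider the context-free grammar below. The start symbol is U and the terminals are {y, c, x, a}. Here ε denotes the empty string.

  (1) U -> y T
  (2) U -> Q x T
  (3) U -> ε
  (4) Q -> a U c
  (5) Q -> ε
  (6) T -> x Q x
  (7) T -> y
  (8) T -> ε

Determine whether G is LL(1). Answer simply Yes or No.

FIRST(U) = {ε, a, x, y}
FIRST(Q) = {ε, a}
FIRST(T) = {ε, x, y}
FOLLOW(U) = {$, c}
FOLLOW(Q) = {x}
FOLLOW(T) = {$, c}
Each cell of M receives at most one production.

Yes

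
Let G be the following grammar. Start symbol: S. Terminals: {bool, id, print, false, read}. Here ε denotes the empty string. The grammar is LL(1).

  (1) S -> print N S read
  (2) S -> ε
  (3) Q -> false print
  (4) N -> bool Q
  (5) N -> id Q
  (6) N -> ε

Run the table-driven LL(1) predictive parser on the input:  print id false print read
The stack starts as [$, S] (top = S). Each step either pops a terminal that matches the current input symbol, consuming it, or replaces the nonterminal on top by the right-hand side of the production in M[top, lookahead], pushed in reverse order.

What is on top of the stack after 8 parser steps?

read

step 1: stack=$ S  input=print id false print read $  — expand S -> print N S read
step 2: stack=$ read S N print  input=print id false print read $  — match print
step 3: stack=$ read S N  input=id false print read $  — expand N -> id Q
step 4: stack=$ read S Q id  input=id false print read $  — match id
step 5: stack=$ read S Q  input=false print read $  — expand Q -> false print
step 6: stack=$ read S print false  input=false print read $  — match false
step 7: stack=$ read S print  input=print read $  — match print
step 8: stack=$ read S  input=read $  — expand S -> ε
Stack after step 8: $ read (top = read).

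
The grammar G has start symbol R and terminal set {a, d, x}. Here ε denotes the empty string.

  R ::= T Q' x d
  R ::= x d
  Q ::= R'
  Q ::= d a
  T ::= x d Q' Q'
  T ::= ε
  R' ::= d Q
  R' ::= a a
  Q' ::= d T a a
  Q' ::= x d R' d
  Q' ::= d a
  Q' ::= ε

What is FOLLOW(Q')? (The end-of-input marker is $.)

{a, d, x}

FIRST(T): from T::=x d Q' Q' we get {x}; from T::=ε we get {ε}. So FIRST(T) = {ε, x}.
FIRST(R'): from R'::=d Q we get {d}; from R'::=a a we get {a}. So FIRST(R') = {a, d}.
FIRST(Q'): from Q'::=d T a a we get {d}; from Q'::=x d R' d we get {x}; from Q'::=d a we get {d}; from Q'::=ε we get {ε}. So FIRST(Q') = {ε, d, x}.
FIRST(R): from R::=T Q' x d we get {d, x}; from R::=x d we get {x}. So FIRST(R) = {d, x}.
FIRST(Q): from Q::=R' we get {a, d}; from Q::=d a we get {d}. So FIRST(Q) = {a, d}.
FOLLOW(R) includes $ since R is the start symbol.
FOLLOW(R): R appears on no right-hand side. Thus FOLLOW(R) = {$}.
FOLLOW(T): in R::=T Q' x d, T is followed by Q' x d with FIRST {d, x}; in Q'::=d T a a, T is followed by a a with FIRST {a}. Thus FOLLOW(T) = {a, d, x}.
FOLLOW(Q'): in R::=T Q' x d, Q' is followed by x d with FIRST {x}; in T::=x d Q' Q' (occurrence 1), Q' is followed by Q' with FIRST {ε, d, x}; in T::=x d Q' Q' (occurrence 1), the suffix after Q' is nullable, so FOLLOW(Q') ⊇ FOLLOW(T) = {a, d, x}; in T::=x d Q' Q' (occurrence 2), the suffix after Q' is empty, so FOLLOW(Q') ⊇ FOLLOW(T) = {a, d, x}. Thus FOLLOW(Q') = {a, d, x}.
FOLLOW(Q): in R'::=d Q, the suffix after Q is empty, so FOLLOW(Q) ⊇ FOLLOW(R') = {d}. Thus FOLLOW(Q) = {d}.
FOLLOW(R'): in Q::=R', the suffix after R' is empty, so FOLLOW(R') ⊇ FOLLOW(Q) = {d}; in Q'::=x d R' d, R' is followed by d with FIRST {d}. Thus FOLLOW(R') = {d}.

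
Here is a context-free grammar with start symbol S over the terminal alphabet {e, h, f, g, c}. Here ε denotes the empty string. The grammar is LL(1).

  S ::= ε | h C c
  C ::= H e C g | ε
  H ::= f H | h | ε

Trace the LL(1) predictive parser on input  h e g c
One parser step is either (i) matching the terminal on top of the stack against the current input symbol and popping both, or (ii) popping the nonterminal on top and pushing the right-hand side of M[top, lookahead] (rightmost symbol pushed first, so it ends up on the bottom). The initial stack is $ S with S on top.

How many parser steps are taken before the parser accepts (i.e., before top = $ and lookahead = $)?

step 1: stack=$ S  input=h e g c $  — expand S ::= h C c
step 2: stack=$ c C h  input=h e g c $  — match h
step 3: stack=$ c C  input=e g c $  — expand C ::= H e C g
step 4: stack=$ c g C e H  input=e g c $  — expand H ::= ε
step 5: stack=$ c g C e  input=e g c $  — match e
step 6: stack=$ c g C  input=g c $  — expand C ::= ε
step 7: stack=$ c g  input=g c $  — match g
step 8: stack=$ c  input=c $  — match c
Accept reached after 8 steps.

8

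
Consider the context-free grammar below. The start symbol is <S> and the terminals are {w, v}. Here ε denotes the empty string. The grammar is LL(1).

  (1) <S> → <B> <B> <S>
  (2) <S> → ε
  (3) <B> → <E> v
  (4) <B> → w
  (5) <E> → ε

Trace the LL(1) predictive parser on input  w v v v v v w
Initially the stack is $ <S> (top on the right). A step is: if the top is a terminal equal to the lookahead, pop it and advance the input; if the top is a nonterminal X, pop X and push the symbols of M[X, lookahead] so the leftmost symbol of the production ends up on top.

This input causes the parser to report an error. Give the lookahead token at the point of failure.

      Stack            Input            Action
   1  $ <S>            w v v v v v w $  expand <S> → <B> <B> <S>
   2  $ <S> <B> <B>    w v v v v v w $  expand <B> → w
   3  $ <S> <B> w      w v v v v v w $  match w
   4  $ <S> <B>        v v v v v w $    expand <B> → <E> v
   5  $ <S> v <E>      v v v v v w $    expand <E> → ε
   6  $ <S> v          v v v v v w $    match v
   7  $ <S>            v v v v w $      expand <S> → <B> <B> <S>
   8  $ <S> <B> <B>    v v v v w $      expand <B> → <E> v
   9  $ <S> <B> v <E>  v v v v w $      expand <E> → ε
  10  $ <S> <B> v      v v v v w $      match v
  11  $ <S> <B>        v v v w $        expand <B> → <E> v
  12  $ <S> v <E>      v v v w $        expand <E> → ε
  13  $ <S> v          v v v w $        match v
  14  $ <S>            v v w $          expand <S> → <B> <B> <S>
  15  $ <S> <B> <B>    v v w $          expand <B> → <E> v
  16  $ <S> <B> v <E>  v v w $          expand <E> → ε
  17  $ <S> <B> v      v v w $          match v
  18  $ <S> <B>        v w $            expand <B> → <E> v
  19  $ <S> v <E>      v w $            expand <E> → ε
  20  $ <S> v          v w $            match v
  21  $ <S>            w $              expand <S> → <B> <B> <S>
  22  $ <S> <B> <B>    w $              expand <B> → w
  23  $ <S> <B> w      w $              match w
  24  $ <S> <B>        $                error: M[<B>, $] is empty

$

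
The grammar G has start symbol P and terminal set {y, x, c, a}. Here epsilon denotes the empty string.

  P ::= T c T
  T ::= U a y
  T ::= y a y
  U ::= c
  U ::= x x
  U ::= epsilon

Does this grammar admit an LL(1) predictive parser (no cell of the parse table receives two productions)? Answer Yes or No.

FIRST(P) = {a, c, x, y}
FIRST(T) = {a, c, x, y}
FIRST(U) = {epsilon, c, x}
FOLLOW(P) = {$}
FOLLOW(T) = {$, c}
FOLLOW(U) = {a}
Each cell of M receives at most one production.

Yes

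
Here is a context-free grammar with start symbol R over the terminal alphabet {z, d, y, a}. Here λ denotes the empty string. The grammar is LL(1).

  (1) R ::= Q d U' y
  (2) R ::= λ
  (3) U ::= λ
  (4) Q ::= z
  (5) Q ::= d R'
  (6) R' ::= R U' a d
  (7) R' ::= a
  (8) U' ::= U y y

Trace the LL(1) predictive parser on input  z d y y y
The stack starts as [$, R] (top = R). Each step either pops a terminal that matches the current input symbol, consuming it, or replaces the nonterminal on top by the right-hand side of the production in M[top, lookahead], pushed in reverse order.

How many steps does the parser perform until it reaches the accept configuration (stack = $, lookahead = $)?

     Stack       Input        Action
  1  $ R         z d y y y $  expand R ::= Q d U' y
  2  $ y U' d Q  z d y y y $  expand Q ::= z
  3  $ y U' d z  z d y y y $  match z
  4  $ y U' d    d y y y $    match d
  5  $ y U'      y y y $      expand U' ::= U y y
  6  $ y y y U   y y y $      expand U ::= λ
  7  $ y y y     y y y $      match y
  8  $ y y       y y $        match y
  9  $ y         y $          match y
Accept reached after 9 steps.

9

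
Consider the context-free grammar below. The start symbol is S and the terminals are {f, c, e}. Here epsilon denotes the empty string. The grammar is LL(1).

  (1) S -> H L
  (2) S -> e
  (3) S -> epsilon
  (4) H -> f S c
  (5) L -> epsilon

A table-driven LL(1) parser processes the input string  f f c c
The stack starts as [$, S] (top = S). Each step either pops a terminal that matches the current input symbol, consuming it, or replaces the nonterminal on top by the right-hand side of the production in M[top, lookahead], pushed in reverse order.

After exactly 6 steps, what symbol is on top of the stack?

step 1: stack=$ S  input=f f c c $  — expand S -> H L
step 2: stack=$ L H  input=f f c c $  — expand H -> f S c
step 3: stack=$ L c S f  input=f f c c $  — match f
step 4: stack=$ L c S  input=f c c $  — expand S -> H L
step 5: stack=$ L c L H  input=f c c $  — expand H -> f S c
step 6: stack=$ L c L c S f  input=f c c $  — match f
Stack after step 6: $ L c L c S (top = S).

S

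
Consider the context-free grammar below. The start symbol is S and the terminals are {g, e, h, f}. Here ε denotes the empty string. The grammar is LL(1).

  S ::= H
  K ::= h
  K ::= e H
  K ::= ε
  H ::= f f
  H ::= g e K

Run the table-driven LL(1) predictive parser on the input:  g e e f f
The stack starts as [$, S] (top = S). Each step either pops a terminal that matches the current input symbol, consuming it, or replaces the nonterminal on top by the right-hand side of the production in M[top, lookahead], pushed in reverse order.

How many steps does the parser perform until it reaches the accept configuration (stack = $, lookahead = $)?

step 1: stack=$ S  input=g e e f f $  — expand S ::= H
step 2: stack=$ H  input=g e e f f $  — expand H ::= g e K
step 3: stack=$ K e g  input=g e e f f $  — match g
step 4: stack=$ K e  input=e e f f $  — match e
step 5: stack=$ K  input=e f f $  — expand K ::= e H
step 6: stack=$ H e  input=e f f $  — match e
step 7: stack=$ H  input=f f $  — expand H ::= f f
step 8: stack=$ f f  input=f f $  — match f
step 9: stack=$ f  input=f $  — match f
Accept reached after 9 steps.

9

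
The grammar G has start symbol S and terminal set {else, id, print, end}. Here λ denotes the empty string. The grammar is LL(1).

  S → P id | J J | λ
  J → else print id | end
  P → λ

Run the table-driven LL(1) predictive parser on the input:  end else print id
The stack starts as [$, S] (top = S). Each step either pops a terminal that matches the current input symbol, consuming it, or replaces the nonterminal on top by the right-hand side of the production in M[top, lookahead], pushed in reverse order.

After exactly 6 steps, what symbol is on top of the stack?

     Stack            Input                Action
  1  $ S              end else print id $  expand S → J J
  2  $ J J            end else print id $  expand J → end
  3  $ J end          end else print id $  match end
  4  $ J              else print id $      expand J → else print id
  5  $ id print else  else print id $      match else
  6  $ id print       print id $           match print
Stack after step 6: $ id (top = id).

id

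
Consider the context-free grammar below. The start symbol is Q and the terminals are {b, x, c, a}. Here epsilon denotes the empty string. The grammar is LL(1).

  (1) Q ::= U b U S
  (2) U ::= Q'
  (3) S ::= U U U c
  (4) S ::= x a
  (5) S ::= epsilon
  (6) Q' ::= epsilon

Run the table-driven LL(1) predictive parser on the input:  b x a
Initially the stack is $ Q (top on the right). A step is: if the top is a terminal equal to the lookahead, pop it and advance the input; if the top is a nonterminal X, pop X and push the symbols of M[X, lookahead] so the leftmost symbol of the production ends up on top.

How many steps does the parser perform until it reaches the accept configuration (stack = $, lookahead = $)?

     Stack       Input    Action
  1  $ Q         b x a $  expand Q ::= U b U S
  2  $ S U b U   b x a $  expand U ::= Q'
  3  $ S U b Q'  b x a $  expand Q' ::= epsilon
  4  $ S U b     b x a $  match b
  5  $ S U       x a $    expand U ::= Q'
  6  $ S Q'      x a $    expand Q' ::= epsilon
  7  $ S         x a $    expand S ::= x a
  8  $ a x       x a $    match x
  9  $ a         a $      match a
Accept reached after 9 steps.

9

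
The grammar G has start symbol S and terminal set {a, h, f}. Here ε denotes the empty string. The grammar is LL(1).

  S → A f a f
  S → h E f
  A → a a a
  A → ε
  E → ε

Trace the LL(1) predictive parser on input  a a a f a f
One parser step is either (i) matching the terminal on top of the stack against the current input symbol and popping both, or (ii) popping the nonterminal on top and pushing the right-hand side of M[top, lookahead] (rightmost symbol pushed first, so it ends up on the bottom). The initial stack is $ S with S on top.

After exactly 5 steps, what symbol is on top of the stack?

step 1: stack=$ S  input=a a a f a f $  — expand S → A f a f
step 2: stack=$ f a f A  input=a a a f a f $  — expand A → a a a
step 3: stack=$ f a f a a a  input=a a a f a f $  — match a
step 4: stack=$ f a f a a  input=a a f a f $  — match a
step 5: stack=$ f a f a  input=a f a f $  — match a
Stack after step 5: $ f a f (top = f).

f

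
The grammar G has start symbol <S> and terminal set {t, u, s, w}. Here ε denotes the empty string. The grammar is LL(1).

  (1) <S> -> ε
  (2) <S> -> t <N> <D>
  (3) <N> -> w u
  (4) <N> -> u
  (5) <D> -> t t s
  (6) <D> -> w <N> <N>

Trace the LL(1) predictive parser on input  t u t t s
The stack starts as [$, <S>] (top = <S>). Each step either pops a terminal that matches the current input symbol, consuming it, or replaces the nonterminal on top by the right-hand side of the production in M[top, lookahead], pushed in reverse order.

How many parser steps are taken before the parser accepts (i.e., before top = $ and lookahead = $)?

8

     Stack        Input        Action
  1  $ <S>        t u t t s $  expand <S> -> t <N> <D>
  2  $ <D> <N> t  t u t t s $  match t
  3  $ <D> <N>    u t t s $    expand <N> -> u
  4  $ <D> u      u t t s $    match u
  5  $ <D>        t t s $      expand <D> -> t t s
  6  $ s t t      t t s $      match t
  7  $ s t        t s $        match t
  8  $ s          s $          match s
Accept reached after 8 steps.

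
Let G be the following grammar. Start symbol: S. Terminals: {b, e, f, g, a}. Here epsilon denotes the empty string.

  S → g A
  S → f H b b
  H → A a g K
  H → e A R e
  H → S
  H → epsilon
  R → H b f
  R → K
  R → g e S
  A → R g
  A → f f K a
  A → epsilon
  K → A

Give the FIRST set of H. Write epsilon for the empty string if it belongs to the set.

{epsilon, a, b, e, f, g}

FIRST(S): from S→g A we get {g}; from S→f H b b we get {f}. So FIRST(S) = {f, g}.
FIRST(H): from H→A a g K we get {a, b, e, f, g}; from H→e A R e we get {e}; from H→S we get {f, g}; from H→epsilon we get {epsilon}. So FIRST(H) = {epsilon, a, b, e, f, g}.
FIRST(R): from R→H b f we get {a, b, e, f, g}; from R→K we get {epsilon, a, b, e, f, g}; from R→g e S we get {g}. So FIRST(R) = {epsilon, a, b, e, f, g}.
FIRST(A): from A→R g we get {a, b, e, f, g}; from A→f f K a we get {f}; from A→epsilon we get {epsilon}. So FIRST(A) = {epsilon, a, b, e, f, g}.
FIRST(K): from K→A we get {epsilon, a, b, e, f, g}. So FIRST(K) = {epsilon, a, b, e, f, g}.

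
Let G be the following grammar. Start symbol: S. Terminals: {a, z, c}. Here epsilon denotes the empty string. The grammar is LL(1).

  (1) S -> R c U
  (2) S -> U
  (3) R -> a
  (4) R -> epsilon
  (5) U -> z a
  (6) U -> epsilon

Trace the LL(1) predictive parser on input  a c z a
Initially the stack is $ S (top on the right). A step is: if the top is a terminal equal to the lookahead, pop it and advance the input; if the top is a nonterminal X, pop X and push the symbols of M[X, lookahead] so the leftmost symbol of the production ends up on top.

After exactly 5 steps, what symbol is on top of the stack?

     Stack    Input      Action
  1  $ S      a c z a $  expand S -> R c U
  2  $ U c R  a c z a $  expand R -> a
  3  $ U c a  a c z a $  match a
  4  $ U c    c z a $    match c
  5  $ U      z a $      expand U -> z a
Stack after step 5: $ a z (top = z).

z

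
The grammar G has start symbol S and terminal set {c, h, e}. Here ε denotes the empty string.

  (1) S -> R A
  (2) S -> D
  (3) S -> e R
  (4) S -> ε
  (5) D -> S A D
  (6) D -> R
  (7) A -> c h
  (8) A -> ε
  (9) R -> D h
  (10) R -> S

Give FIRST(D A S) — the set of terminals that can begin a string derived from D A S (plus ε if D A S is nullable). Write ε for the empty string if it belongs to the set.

FIRST(A) = {ε, c}
FIRST(S) = {ε, c, e, h}  (via R A, D)
FIRST(D) = {ε, c, e, h}  (via S A D, R)
FIRST(R) = {ε, c, e, h}  (via D h, S)
FIRST(D A S): take FIRST of each symbol in turn, carrying on past any symbol whose FIRST contains ε; result {ε, c, e, h}.

{ε, c, e, h}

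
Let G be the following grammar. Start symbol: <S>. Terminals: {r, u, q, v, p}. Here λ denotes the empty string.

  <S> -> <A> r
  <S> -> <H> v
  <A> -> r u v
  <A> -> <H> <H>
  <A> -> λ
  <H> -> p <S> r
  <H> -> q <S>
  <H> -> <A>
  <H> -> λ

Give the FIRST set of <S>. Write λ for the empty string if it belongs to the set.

{p, q, r, v}

FIRST(<S>): from <S>-><A> r we get {p, q, r}; from <S>-><H> v we get {p, q, r, v}. So FIRST(<S>) = {p, q, r, v}.
FIRST(<A>): from <A>->r u v we get {r}; from <A>-><H> <H> we get {λ, p, q, r}; from <A>->λ we get {λ}. So FIRST(<A>) = {λ, p, q, r}.
FIRST(<H>): from <H>->p <S> r we get {p}; from <H>->q <S> we get {q}; from <H>-><A> we get {λ, p, q, r}; from <H>->λ we get {λ}. So FIRST(<H>) = {λ, p, q, r}.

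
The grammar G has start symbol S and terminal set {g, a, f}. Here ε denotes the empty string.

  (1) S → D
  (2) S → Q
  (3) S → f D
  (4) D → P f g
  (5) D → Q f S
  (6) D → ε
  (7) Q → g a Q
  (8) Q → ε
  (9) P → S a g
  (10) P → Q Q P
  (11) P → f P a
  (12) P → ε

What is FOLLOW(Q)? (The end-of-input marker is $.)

FIRST(Q): from Q→g a Q we get {g}; from Q→ε we get {ε}. So FIRST(Q) = {ε, g}.
FIRST(S): from S→D we get {ε, a, f, g}; from S→Q we get {ε, g}; from S→f D we get {f}. So FIRST(S) = {ε, a, f, g}.
FIRST(P): from P→S a g we get {a, f, g}; from P→Q Q P we get {ε, a, f, g}; from P→f P a we get {f}; from P→ε we get {ε}. So FIRST(P) = {ε, a, f, g}.
FIRST(D): from D→P f g we get {a, f, g}; from D→Q f S we get {f, g}; from D→ε we get {ε}. So FIRST(D) = {ε, a, f, g}.
FOLLOW(S) includes $ since S is the start symbol.
FOLLOW(P): in D→P f g, P is followed by f g with FIRST {f}; in P→Q Q P, the suffix after P is empty (adds nothing new); in P→f P a, P is followed by a with FIRST {a}. Thus FOLLOW(P) = {a, f}.
FOLLOW(S): in D→Q f S, the suffix after S is empty, so FOLLOW(S) ⊇ FOLLOW(D) = {$, a}; in P→S a g, S is followed by a g with FIRST {a}. Thus FOLLOW(S) = {$, a}.
FOLLOW(D): in S→D, the suffix after D is empty, so FOLLOW(D) ⊇ FOLLOW(S) = {$, a}; in S→f D, the suffix after D is empty, so FOLLOW(D) ⊇ FOLLOW(S) = {$, a}. Thus FOLLOW(D) = {$, a}.
FOLLOW(Q): in S→Q, the suffix after Q is empty, so FOLLOW(Q) ⊇ FOLLOW(S) = {$, a}; in D→Q f S, Q is followed by f S with FIRST {f}; in Q→g a Q, the suffix after Q is empty (adds nothing new); in P→Q Q P (occurrence 1), Q is followed by Q P with FIRST {ε, a, f, g}; in P→Q Q P (occurrence 1), the suffix after Q is nullable, so FOLLOW(Q) ⊇ FOLLOW(P) = {a, f}; in P→Q Q P (occurrence 2), Q is followed by P with FIRST {ε, a, f, g}; in P→Q Q P (occurrence 2), the suffix after Q is nullable, so FOLLOW(Q) ⊇ FOLLOW(P) = {a, f}. Thus FOLLOW(Q) = {$, a, f, g}.

{$, a, f, g}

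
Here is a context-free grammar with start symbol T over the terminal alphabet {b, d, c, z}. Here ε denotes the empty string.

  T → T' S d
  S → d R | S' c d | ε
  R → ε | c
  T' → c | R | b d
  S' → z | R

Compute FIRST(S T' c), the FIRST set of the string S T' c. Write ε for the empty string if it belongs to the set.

FIRST(R): from R→ε we get {ε}; from R→c we get {c}. So FIRST(R) = {ε, c}.
FIRST(T'): from T'→c we get {c}; from T'→R we get {ε, c}; from T'→b d we get {b}. So FIRST(T') = {ε, b, c}.
FIRST(S'): from S'→z we get {z}; from S'→R we get {ε, c}. So FIRST(S') = {ε, c, z}.
FIRST(S): from S→d R we get {d}; from S→S' c d we get {c, z}; from S→ε we get {ε}. So FIRST(S) = {ε, c, d, z}.
FIRST(T): from T→T' S d we get {b, c, d, z}. So FIRST(T) = {b, c, d, z}.
FIRST(S T' c): take FIRST of each symbol in turn, carrying on past any symbol whose FIRST contains ε; result {b, c, d, z}.

{b, c, d, z}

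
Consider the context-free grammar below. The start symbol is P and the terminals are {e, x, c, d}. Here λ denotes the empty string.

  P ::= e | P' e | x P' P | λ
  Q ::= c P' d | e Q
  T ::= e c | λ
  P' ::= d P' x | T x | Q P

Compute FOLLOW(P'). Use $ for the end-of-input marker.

{$, c, d, e, x}

FIRST(Q) = {c, e}
FIRST(T) = {λ, e}
FIRST(P') = {c, d, e, x}  (via T x, Q P)
FIRST(P) = {λ, c, d, e, x}  (via P' e)
FOLLOW(P) includes $ since P is the start symbol.
FOLLOW(T): in P'::=T x, T is followed by x with FIRST {x}. Thus FOLLOW(T) = {x}.
FOLLOW(P): in P::=x P' P, the suffix after P is empty (adds nothing new); in P'::=Q P, the suffix after P is empty, so FOLLOW(P) ⊇ FOLLOW(P') = {$, c, d, e, x}. Thus FOLLOW(P) = {$, c, d, e, x}.
FOLLOW(P'): in P::=P' e, P' is followed by e with FIRST {e}; in P::=x P' P, P' is followed by P with FIRST {λ, c, d, e, x}; in P::=x P' P, the suffix after P' is nullable, so FOLLOW(P') ⊇ FOLLOW(P) = {$, c, d, e, x}; in Q::=c P' d, P' is followed by d with FIRST {d}; in P'::=d P' x, P' is followed by x with FIRST {x}. Thus FOLLOW(P') = {$, c, d, e, x}.
FOLLOW(Q): in Q::=e Q, the suffix after Q is empty (adds nothing new); in P'::=Q P, Q is followed by P with FIRST {λ, c, d, e, x}; in P'::=Q P, the suffix after Q is nullable, so FOLLOW(Q) ⊇ FOLLOW(P') = {$, c, d, e, x}. Thus FOLLOW(Q) = {$, c, d, e, x}.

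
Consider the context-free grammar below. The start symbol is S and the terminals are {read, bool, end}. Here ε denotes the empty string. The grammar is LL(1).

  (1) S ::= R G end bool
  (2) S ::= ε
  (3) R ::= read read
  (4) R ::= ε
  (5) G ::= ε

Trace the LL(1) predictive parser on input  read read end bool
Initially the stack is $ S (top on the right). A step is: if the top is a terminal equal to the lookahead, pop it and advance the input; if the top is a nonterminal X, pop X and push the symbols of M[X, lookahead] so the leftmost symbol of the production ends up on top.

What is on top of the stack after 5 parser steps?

end

     Stack                   Input                 Action
  1  $ S                     read read end bool $  expand S ::= R G end bool
  2  $ bool end G R          read read end bool $  expand R ::= read read
  3  $ bool end G read read  read read end bool $  match read
  4  $ bool end G read       read end bool $       match read
  5  $ bool end G            end bool $            expand G ::= ε
Stack after step 5: $ bool end (top = end).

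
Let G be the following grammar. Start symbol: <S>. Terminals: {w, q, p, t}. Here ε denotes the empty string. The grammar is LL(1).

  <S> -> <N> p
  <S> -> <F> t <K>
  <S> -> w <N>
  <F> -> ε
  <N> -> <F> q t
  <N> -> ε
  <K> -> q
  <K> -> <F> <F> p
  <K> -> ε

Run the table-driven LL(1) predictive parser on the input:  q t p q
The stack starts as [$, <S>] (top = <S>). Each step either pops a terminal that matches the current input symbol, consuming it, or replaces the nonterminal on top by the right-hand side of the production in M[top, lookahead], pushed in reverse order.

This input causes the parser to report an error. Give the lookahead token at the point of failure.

q

step 1: stack=$ <S>  input=q t p q $  — expand <S> -> <N> p
step 2: stack=$ p <N>  input=q t p q $  — expand <N> -> <F> q t
step 3: stack=$ p t q <F>  input=q t p q $  — expand <F> -> ε
step 4: stack=$ p t q  input=q t p q $  — match q
step 5: stack=$ p t  input=t p q $  — match t
step 6: stack=$ p  input=p q $  — match p
step 7: stack=$  input=q $  — error: stack empty but input remains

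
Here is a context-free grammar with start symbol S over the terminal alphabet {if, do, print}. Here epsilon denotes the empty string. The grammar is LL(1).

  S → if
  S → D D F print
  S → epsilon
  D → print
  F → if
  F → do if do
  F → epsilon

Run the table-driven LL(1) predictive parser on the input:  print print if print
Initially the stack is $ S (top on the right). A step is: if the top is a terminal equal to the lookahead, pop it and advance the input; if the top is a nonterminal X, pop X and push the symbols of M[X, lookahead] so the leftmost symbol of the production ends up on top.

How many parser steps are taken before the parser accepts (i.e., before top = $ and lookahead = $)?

8

     Stack              Input                   Action
  1  $ S                print print if print $  expand S → D D F print
  2  $ print F D D      print print if print $  expand D → print
  3  $ print F D print  print print if print $  match print
  4  $ print F D        print if print $        expand D → print
  5  $ print F print    print if print $        match print
  6  $ print F          if print $              expand F → if
  7  $ print if         if print $              match if
  8  $ print            print $                 match print
Accept reached after 8 steps.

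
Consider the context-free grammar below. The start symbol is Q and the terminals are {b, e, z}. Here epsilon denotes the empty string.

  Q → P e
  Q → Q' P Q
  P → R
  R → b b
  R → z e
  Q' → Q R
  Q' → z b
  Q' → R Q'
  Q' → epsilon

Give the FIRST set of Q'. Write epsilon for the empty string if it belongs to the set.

FIRST(R): from R→b b we get {b}; from R→z e we get {z}. So FIRST(R) = {b, z}.
FIRST(P): from P→R we get {b, z}. So FIRST(P) = {b, z}.
FIRST(Q): from Q→P e we get {b, z}; from Q→Q' P Q we get {b, z}. So FIRST(Q) = {b, z}.
FIRST(Q'): from Q'→Q R we get {b, z}; from Q'→z b we get {z}; from Q'→R Q' we get {b, z}; from Q'→epsilon we get {epsilon}. So FIRST(Q') = {epsilon, b, z}.

{epsilon, b, z}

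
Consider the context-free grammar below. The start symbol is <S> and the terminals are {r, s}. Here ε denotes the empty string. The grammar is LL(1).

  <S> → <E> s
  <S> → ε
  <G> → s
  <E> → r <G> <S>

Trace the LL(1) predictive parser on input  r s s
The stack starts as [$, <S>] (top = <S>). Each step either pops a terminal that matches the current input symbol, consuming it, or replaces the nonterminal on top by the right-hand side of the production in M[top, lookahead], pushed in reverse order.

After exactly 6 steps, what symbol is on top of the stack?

step 1: stack=$ <S>  input=r s s $  — expand <S> → <E> s
step 2: stack=$ s <E>  input=r s s $  — expand <E> → r <G> <S>
step 3: stack=$ s <S> <G> r  input=r s s $  — match r
step 4: stack=$ s <S> <G>  input=s s $  — expand <G> → s
step 5: stack=$ s <S> s  input=s s $  — match s
step 6: stack=$ s <S>  input=s $  — expand <S> → ε
Stack after step 6: $ s (top = s).

s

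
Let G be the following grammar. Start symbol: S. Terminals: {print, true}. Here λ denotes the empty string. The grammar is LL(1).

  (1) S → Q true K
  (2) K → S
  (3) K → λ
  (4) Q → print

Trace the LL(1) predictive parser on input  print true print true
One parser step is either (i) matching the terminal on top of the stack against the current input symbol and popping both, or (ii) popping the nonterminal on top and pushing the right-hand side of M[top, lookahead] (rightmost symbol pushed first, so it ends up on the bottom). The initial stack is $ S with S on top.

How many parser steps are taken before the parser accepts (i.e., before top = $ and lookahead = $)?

step 1: stack=$ S  input=print true print true $  — expand S → Q true K
step 2: stack=$ K true Q  input=print true print true $  — expand Q → print
step 3: stack=$ K true print  input=print true print true $  — match print
step 4: stack=$ K true  input=true print true $  — match true
step 5: stack=$ K  input=print true $  — expand K → S
step 6: stack=$ S  input=print true $  — expand S → Q true K
step 7: stack=$ K true Q  input=print true $  — expand Q → print
step 8: stack=$ K true print  input=print true $  — match print
step 9: stack=$ K true  input=true $  — match true
step 10: stack=$ K  input=$  — expand K → λ
Accept reached after 10 steps.

10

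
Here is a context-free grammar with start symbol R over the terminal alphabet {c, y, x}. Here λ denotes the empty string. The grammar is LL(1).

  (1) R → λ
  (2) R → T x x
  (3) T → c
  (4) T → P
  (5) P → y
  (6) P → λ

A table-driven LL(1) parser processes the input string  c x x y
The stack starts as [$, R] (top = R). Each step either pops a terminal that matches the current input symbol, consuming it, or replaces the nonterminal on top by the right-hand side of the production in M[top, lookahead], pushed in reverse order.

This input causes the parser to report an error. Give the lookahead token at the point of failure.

y

step 1: stack=$ R  input=c x x y $  — expand R → T x x
step 2: stack=$ x x T  input=c x x y $  — expand T → c
step 3: stack=$ x x c  input=c x x y $  — match c
step 4: stack=$ x x  input=x x y $  — match x
step 5: stack=$ x  input=x y $  — match x
step 6: stack=$  input=y $  — error: stack empty but input remains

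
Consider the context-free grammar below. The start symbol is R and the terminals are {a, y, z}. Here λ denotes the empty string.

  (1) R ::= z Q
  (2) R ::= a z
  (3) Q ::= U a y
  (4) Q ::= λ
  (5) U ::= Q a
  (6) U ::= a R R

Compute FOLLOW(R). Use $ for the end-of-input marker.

FIRST(R): from R::=z Q we get {z}; from R::=a z we get {a}. So FIRST(R) = {a, z}.
FIRST(Q): from Q::=U a y we get {a}; from Q::=λ we get {λ}. So FIRST(Q) = {λ, a}.
FIRST(U): from U::=Q a we get {a}; from U::=a R R we get {a}. So FIRST(U) = {a}.
FOLLOW(R) includes $ since R is the start symbol.
FOLLOW(U): in Q::=U a y, U is followed by a y with FIRST {a}. Thus FOLLOW(U) = {a}.
FOLLOW(R): in U::=a R R (occurrence 1), R is followed by R with FIRST {a, z}; in U::=a R R (occurrence 2), the suffix after R is empty, so FOLLOW(R) ⊇ FOLLOW(U) = {a}. Thus FOLLOW(R) = {$, a, z}.
FOLLOW(Q): in R::=z Q, the suffix after Q is empty, so FOLLOW(Q) ⊇ FOLLOW(R) = {$, a, z}; in U::=Q a, Q is followed by a with FIRST {a}. Thus FOLLOW(Q) = {$, a, z}.

{$, a, z}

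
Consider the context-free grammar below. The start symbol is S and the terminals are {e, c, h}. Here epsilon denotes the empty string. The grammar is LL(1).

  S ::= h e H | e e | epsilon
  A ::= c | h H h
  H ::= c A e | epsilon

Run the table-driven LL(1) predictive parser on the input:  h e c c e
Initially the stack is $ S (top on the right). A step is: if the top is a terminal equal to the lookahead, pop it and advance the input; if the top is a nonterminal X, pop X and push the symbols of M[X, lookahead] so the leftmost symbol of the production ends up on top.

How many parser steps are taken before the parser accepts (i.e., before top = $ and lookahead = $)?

8

     Stack    Input        Action
  1  $ S      h e c c e $  expand S ::= h e H
  2  $ H e h  h e c c e $  match h
  3  $ H e    e c c e $    match e
  4  $ H      c c e $      expand H ::= c A e
  5  $ e A c  c c e $      match c
  6  $ e A    c e $        expand A ::= c
  7  $ e c    c e $        match c
  8  $ e      e $          match e
Accept reached after 8 steps.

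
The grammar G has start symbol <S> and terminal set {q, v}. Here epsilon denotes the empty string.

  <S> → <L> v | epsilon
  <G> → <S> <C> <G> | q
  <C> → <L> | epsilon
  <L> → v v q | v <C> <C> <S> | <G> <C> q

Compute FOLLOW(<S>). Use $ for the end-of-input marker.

{$, q, v}

FIRST(<S>) = {epsilon, q, v}  (via <L> v)
FIRST(<G>) = {q, v}  (via <S> <C> <G>)
FIRST(<L>) = {q, v}  (via <G> <C> q)
FIRST(<C>) = {epsilon, q, v}  (via <L>)
FOLLOW(<S>) includes $ since <S> is the start symbol.
FOLLOW(<G>): in <G>→<S> <C> <G>, the suffix after <G> is empty (adds nothing new); in <L>→<G> <C> q, <G> is followed by <C> q with FIRST {q, v}. Thus FOLLOW(<G>) = {q, v}.
FOLLOW(<S>): in <G>→<S> <C> <G>, <S> is followed by <C> <G> with FIRST {q, v}; in <L>→v <C> <C> <S>, the suffix after <S> is empty, so FOLLOW(<S>) ⊇ FOLLOW(<L>) = {q, v}. Thus FOLLOW(<S>) = {$, q, v}.
FOLLOW(<C>): in <G>→<S> <C> <G>, <C> is followed by <G> with FIRST {q, v}; in <L>→v <C> <C> <S> (occurrence 1), <C> is followed by <C> <S> with FIRST {epsilon, q, v}; in <L>→v <C> <C> <S> (occurrence 1), the suffix after <C> is nullable, so FOLLOW(<C>) ⊇ FOLLOW(<L>) = {q, v}; in <L>→v <C> <C> <S> (occurrence 2), <C> is followed by <S> with FIRST {epsilon, q, v}; in <L>→v <C> <C> <S> (occurrence 2), the suffix after <C> is nullable, so FOLLOW(<C>) ⊇ FOLLOW(<L>) = {q, v}; in <L>→<G> <C> q, <C> is followed by q with FIRST {q}. Thus FOLLOW(<C>) = {q, v}.
FOLLOW(<L>): in <S>→<L> v, <L> is followed by v with FIRST {v}; in <C>→<L>, the suffix after <L> is empty, so FOLLOW(<L>) ⊇ FOLLOW(<C>) = {q, v}. Thus FOLLOW(<L>) = {q, v}.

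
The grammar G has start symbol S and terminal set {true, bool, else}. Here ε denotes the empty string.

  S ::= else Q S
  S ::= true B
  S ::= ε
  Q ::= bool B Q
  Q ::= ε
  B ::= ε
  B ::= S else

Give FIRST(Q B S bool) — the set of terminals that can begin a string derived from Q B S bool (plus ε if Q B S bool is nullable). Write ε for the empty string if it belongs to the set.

FIRST(S) = {ε, else, true}
FIRST(Q) = {ε, bool}
FIRST(B) = {ε, else, true}  (via S else)
FIRST(Q B S bool): take FIRST of each symbol in turn, carrying on past any symbol whose FIRST contains ε; result {bool, else, true}.

{bool, else, true}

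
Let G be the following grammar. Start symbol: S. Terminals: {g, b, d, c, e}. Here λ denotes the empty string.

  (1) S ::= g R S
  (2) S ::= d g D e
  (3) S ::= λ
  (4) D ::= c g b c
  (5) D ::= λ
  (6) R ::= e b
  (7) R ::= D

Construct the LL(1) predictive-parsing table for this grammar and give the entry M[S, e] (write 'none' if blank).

FIRST(S): from S::=g R S we get {g}; from S::=d g D e we get {d}; from S::=λ we get {λ}. So FIRST(S) = {λ, d, g}.
FIRST(D): from D::=c g b c we get {c}; from D::=λ we get {λ}. So FIRST(D) = {λ, c}.
FIRST(R): from R::=e b we get {e}; from R::=D we get {λ, c}. So FIRST(R) = {λ, c, e}.
FOLLOW(S) includes $ since S is the start symbol.
FOLLOW(S): in S::=g R S, the suffix after S is empty (adds nothing new). Thus FOLLOW(S) = {$}.
For S ::= g R S: FIRST(g R S) = {g}, so it goes in M[S, t] for t ∈ {g}.
For S ::= d g D e: FIRST(d g D e) = {d}, so it goes in M[S, t] for t ∈ {d}.
For S ::= λ: FIRST(λ) = {λ}, so it goes in M[S, t] for t ∈ {}; since λ ∈ FIRST, also for every t ∈ FOLLOW(S) = {$}.
None of these place a production in M[S, e].

none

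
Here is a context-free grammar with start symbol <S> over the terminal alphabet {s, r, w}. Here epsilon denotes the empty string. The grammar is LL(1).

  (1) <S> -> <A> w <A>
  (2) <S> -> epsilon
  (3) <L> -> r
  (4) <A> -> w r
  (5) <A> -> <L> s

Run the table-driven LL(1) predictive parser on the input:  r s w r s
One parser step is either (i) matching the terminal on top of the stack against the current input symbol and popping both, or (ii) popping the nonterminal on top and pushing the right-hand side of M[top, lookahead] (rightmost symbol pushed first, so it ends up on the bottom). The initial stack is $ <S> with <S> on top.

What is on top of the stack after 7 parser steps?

<L>

step 1: stack=$ <S>  input=r s w r s $  — expand <S> -> <A> w <A>
step 2: stack=$ <A> w <A>  input=r s w r s $  — expand <A> -> <L> s
step 3: stack=$ <A> w s <L>  input=r s w r s $  — expand <L> -> r
step 4: stack=$ <A> w s r  input=r s w r s $  — match r
step 5: stack=$ <A> w s  input=s w r s $  — match s
step 6: stack=$ <A> w  input=w r s $  — match w
step 7: stack=$ <A>  input=r s $  — expand <A> -> <L> s
Stack after step 7: $ s <L> (top = <L>).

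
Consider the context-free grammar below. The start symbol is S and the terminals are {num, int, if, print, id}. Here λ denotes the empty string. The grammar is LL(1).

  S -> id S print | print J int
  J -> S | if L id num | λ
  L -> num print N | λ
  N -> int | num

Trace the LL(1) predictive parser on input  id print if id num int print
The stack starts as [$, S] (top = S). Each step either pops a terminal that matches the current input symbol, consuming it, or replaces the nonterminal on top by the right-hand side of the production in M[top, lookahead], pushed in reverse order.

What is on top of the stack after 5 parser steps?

if

     Stack                Input                           Action
  1  $ S                  id print if id num int print $  expand S -> id S print
  2  $ print S id         id print if id num int print $  match id
  3  $ print S            print if id num int print $     expand S -> print J int
  4  $ print int J print  print if id num int print $     match print
  5  $ print int J        if id num int print $           expand J -> if L id num
Stack after step 5: $ print int num id L if (top = if).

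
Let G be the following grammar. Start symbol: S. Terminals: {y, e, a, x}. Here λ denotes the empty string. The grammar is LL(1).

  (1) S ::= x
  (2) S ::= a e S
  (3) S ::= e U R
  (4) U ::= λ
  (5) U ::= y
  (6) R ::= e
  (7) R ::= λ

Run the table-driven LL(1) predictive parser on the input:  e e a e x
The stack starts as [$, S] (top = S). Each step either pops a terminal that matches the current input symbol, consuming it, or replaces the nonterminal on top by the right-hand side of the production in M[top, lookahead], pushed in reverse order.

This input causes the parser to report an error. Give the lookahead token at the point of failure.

a

step 1: stack=$ S  input=e e a e x $  — expand S ::= e U R
step 2: stack=$ R U e  input=e e a e x $  — match e
step 3: stack=$ R U  input=e a e x $  — expand U ::= λ
step 4: stack=$ R  input=e a e x $  — expand R ::= e
step 5: stack=$ e  input=e a e x $  — match e
step 6: stack=$  input=a e x $  — error: stack empty but input remains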